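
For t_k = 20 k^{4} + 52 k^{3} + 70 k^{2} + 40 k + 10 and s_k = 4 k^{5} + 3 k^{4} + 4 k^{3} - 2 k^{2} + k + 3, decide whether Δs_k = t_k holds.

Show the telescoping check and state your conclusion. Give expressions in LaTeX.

s_(k+1) = 4*k**5 + 23*k**4 + 56*k**3 + 68*k**2 + 41*k + 13
s_(k+1) − s_k = 20*k**4 + 52*k**3 + 70*k**2 + 40*k + 10
(s_(k+1) − s_k) − t_k = 0

Valid — Δs_k = t_k.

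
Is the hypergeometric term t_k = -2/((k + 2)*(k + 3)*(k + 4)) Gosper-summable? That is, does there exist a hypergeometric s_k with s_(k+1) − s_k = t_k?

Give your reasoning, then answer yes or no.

The ratio is (k + 2)/(k + 5).
Normal form (A,B,C) = (k + 2, k + 5, 1).
Set up (k + 2)·f(k+1) − (k + 4)·f(k) − (1) = 0.
deg f ≤ 2 (via 1,1,0).
Solving with deg f ≤ 2: f(k) = k*(k + 5)/12.
R(k) = B(k−1)·f(k)/C(k) = k*(k + 4)*(k + 5)/12; s_k = R·t_k = k*(-k - 5)/(6*(k + 2)*(k + 3)).
s_(k+1) − s_k = -2/(k**3 + 9*k**2 + 26*k + 24) = t_k.

Yes. s_k = k*(-k - 5)/(6*(k + 2)*(k + 3)).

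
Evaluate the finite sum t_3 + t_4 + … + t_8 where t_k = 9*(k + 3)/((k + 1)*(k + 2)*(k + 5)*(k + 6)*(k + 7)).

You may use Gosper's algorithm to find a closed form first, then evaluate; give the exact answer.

Step 1: r(k) = (k + 1)*(k + 4)*(k + 5)/((k + 3)**2*(k + 8)).
A = k + 1, B = k + 8, C = k**3 + 10*k**2 + 33*k + 36.
Key eq: (k + 1)·f(k+1) = (k + 7)·f(k) + (k**3 + 10*k**2 + 33*k + 36).
d = 6 from the (1,1,3) case.
A polynomial solution: f(k) = k*(k + 2)*(k + 3)*(k + 4)*(k**2 + 12*k + 41)/90.
R(k) = B(k−1)·f(k)/C(k) = k*(k + 2)*(k + 7)*(k**2 + 12*k + 41)/(90*(k + 3)); s_k = R·t_k = k*(k**2 + 12*k + 41)/(10*(k**3 + 12*k**2 + 41*k + 30)).
s_(k+1) − s_k = 9*(k + 3)/(k**5 + 21*k**4 + 163*k**3 + 567*k**2 + 844*k + 420) = t_k.
Σ_(k=3)^(8) t_k = s_(9) − s_(3) = 69/700 − (43/480) = 151/16800.

Σ = 151/16800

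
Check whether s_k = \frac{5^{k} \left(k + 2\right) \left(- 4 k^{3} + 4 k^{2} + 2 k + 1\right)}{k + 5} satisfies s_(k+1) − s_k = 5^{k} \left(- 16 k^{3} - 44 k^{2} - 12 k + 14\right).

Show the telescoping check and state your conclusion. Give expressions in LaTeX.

s_(k+1) = 5**(k + 1)*(-4*k**4 - 20*k**3 - 26*k**2 - 3*k + 9)/(k + 6)
s_(k+1) − s_k = 5**k*(-16*k**5 - 172*k**4 - 616*k**3 - 730*k**2 - 62*k + 213)/(k**2 + 11*k + 30)
(s_(k+1) − s_k) − t_k = 5**k*(48*k**4 + 360*k**3 + 708*k**2 + 144*k - 207)/(k**2 + 11*k + 30)

Invalid: residual \frac{5^{k} \left(48 k^{4} + 360 k^{3} + 708 k^{2} + 144 k - 207\right)}{k^{2} + 11 k + 30} ≠ 0.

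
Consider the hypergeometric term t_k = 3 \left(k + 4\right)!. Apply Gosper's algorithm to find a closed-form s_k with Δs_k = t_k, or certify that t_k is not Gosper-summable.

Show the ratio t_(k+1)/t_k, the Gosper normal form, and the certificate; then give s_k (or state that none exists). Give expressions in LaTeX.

r(k) = k + 5 after simplifying.
So A=k + 5 and B=1, with C=1.
Set up (k + 5)·f(k+1) − (1)·f(k) − (1) = 0.
d = -1 from the (1,0,0) case.
d = -1 < 0 ⇒ no nonzero polynomial f; not summable.

none — t_k is not Gosper-summable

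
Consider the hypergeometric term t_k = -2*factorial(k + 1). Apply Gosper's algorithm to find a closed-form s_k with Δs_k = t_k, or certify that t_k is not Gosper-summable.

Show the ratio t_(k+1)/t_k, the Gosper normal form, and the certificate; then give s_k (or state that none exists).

Ratio r(k) = k + 2.
Take A(k)=k + 2, B(k)=1, C(k)=1.
Need (k + 2)·f(k+1) − (1)·f(k) = 1.
d = -1 from the (1,0,0) case.
d = -1 < 0 ⇒ no nonzero polynomial f; not summable.

none (Gosper's algorithm certifies no s_k)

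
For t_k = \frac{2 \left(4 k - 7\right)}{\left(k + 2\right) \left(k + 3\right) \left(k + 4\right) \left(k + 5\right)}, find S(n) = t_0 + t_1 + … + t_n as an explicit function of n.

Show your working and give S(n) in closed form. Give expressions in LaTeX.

r(k) = (k + 2)*(4*k - 3)/((k + 6)*(4*k - 7)) after simplifying.
Gosper form: A/B · C(k+1)/C(k) with A=k + 2, B=k + 6, C=k - 7/4.
Solve (k + 2)·f(k+1) − (k + 5)·f(k) = k - 7/4.
d = 3 from the (1,1,1) case.
A polynomial solution: f(k) = -k*(k**2 + 9*k + 74)/96.
So s_k = (B(k−1)f/C)·t_k = (-k*(k + 5)*(k**2 + 9*k + 74)/(24*(4*k - 7)))·t_k = k*(-k**2 - 9*k - 74)/(12*(k + 2)*(k + 3)*(k + 4)).
Δs = 2*(4*k - 7)/(k**4 + 14*k**3 + 71*k**2 + 154*k + 120), as required.
Evaluate: s_(n+1) = (-n**3 - 12*n**2 - 95*n - 84)/(12*(n**3 + 12*n**2 + 47*n + 60)); subtract s_(0) = 0 ⇒ S(n) = (-n**3 - 12*n**2 - 95*n - 84)/(12*(n**3 + 12*n**2 + 47*n + 60)).

S(n) = \frac{- n^{3} - 12 n^{2} - 95 n - 84}{12 \left(n^{3} + 12 n^{2} + 47 n + 60\right)}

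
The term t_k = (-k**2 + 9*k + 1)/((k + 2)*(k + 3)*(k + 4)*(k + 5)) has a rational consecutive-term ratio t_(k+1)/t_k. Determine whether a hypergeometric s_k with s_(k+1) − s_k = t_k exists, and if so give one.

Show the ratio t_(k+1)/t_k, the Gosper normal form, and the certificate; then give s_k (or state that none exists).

r(k) = (k + 2)*(9*k - (k + 1)**2 + 10)/((k + 6)*(-k**2 + 9*k + 1)) after simplifying.
Gosper form: A/B · C(k+1)/C(k) with A=k + 2, B=k + 6, C=k**2 - 9*k - 1.
Need (k + 2)·f(k+1) − (k + 5)·f(k) = k**2 - 9*k - 1.
Degrees (1,1,2) ⇒ d ≤ 3.
A polynomial solution: f(k) = -k*(k**2 + 33*k - 22)/24.
R(k) = B(k−1)·f(k)/C(k) = -k*(k + 5)*(k**2 + 33*k - 22)/(24*(k**2 - 9*k - 1)); s_k = R·t_k = k*(k**2 + 33*k - 22)/(24*(k + 2)*(k + 3)*(k + 4)).
Verify: (-k**2 + 9*k + 1)/(k**4 + 14*k**3 + 71*k**2 + 154*k + 120) matches t_k.

s_k = k*(k**2 + 33*k - 22)/(24*(k + 2)*(k + 3)*(k + 4))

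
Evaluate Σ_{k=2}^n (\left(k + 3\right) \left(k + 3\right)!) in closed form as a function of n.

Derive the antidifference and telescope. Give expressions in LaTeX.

Compute t_(k+1)/t_k: get (k + 4)**2/(k + 3).
Take A(k)=k + 4, B(k)=1, C(k)=k + 3.
Solve (k + 4)·f(k+1) − (1)·f(k) = k + 3.
d = 0 from the (1,0,1) case.
A polynomial solution: f(k) = 1.
So s_k = (B(k−1)f/C)·t_k = (1/(k + 3))·t_k = factorial(k + 3).
Δs = (k + 3)*factorial(k + 3), as required.
Σ_(k=2)^n t_k = s_(n+1) − s_(2) = (factorial(n + 4)) − (120), i.e. factorial(n + 4) - 120.

S(n) = \left(n + 4\right)! - 120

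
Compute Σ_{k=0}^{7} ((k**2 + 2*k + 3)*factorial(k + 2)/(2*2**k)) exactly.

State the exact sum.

t_(k+1)/t_k = (k + 3)*(2*k + (k + 1)**2 + 5)/(2*(k**2 + 2*k + 3)).
Gosper form: A/B · C(k+1)/C(k) with A=k/2 + 3/2, B=1, C=k**2 + 2*k + 3.
Solve (k/2 + 3/2)·f(k+1) − (1)·f(k) = k**2 + 2*k + 3.
d = 1 from the (1,0,2) case.
Solving with deg f ≤ 1: f(k) = 2*k.
So s_k = (B(k−1)f/C)·t_k = (2*k/(k**2 + 2*k + 3))·t_k = k*factorial(k + 2)/2**k.
s_(k+1) − s_k = (k**2 + 2*k + 3)*factorial(k + 2)/(2*2**k) = t_k.
Σ_(k=0)^(7) t_k = s_(8) − s_(0) = 113400 − (0) = 113400.

Σ = 113400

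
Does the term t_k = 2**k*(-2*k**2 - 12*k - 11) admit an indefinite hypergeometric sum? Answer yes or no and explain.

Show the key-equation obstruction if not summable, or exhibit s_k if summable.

r(k) = 2*(2*k**2 + 16*k + 25)/(2*k**2 + 12*k + 11) after simplifying.
Normal form (A,B,C) = (2, 1, k**2 + 6*k + 11/2).
Need (2)·f(k+1) − (1)·f(k) = k**2 + 6*k + 11/2.
Degrees (0,0,2) ⇒ d ≤ 2.
Match coefficients ⇒ f(k) = (2*k**2 + 4*k - 1)/2.
So s_k = (B(k−1)f/C)·t_k = ((2*k**2 + 4*k - 1)/(2*k**2 + 12*k + 11))·t_k = 2**k*(-2*k**2 - 4*k + 1).
Δs = 2**k*(-2*k**2 - 12*k - 11), as required.

Yes. s_k = 2**k*(-2*k**2 - 4*k + 1).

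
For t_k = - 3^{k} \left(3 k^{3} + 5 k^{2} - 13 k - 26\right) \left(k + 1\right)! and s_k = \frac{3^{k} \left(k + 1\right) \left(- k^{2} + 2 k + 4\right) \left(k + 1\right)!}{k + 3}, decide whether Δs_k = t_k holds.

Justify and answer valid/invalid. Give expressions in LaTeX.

s_(k+1) = -3**(k + 1)*(k + 2)*(k**2 - 5)*factorial(k + 2)/(k + 4)
s_(k+1) − s_k = -3**k*(3*k**5 + 20*k**4 + 30*k**3 - 59*k**2 - 212*k - 164)*factorial(k + 1)/((k + 3)*(k + 4))
(s_(k+1) − s_k) − t_k = 2*3**k*(3*k**4 + 14*k**3 + k**2 - 63*k - 74)*factorial(k + 1)/((k + 3)*(k + 4))

Invalid: residual \frac{2 \cdot 3^{k} \left(3 k^{4} + 14 k^{3} + k^{2} - 63 k - 74\right) \left(k + 1\right)!}{\left(k + 3\right) \left(k + 4\right)} ≠ 0.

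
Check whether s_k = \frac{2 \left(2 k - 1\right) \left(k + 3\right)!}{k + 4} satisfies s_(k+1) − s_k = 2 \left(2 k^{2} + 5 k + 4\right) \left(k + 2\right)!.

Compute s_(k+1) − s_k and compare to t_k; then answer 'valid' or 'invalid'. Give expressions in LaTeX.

s_(k+1) = 2*(2*k + 1)*factorial(k + 4)/(k + 5)
s_(k+1) − s_k = 2*(2*k**3 + 15*k**2 + 31*k + 21)*factorial(k + 3)/((k + 4)*(k + 5))
(s_(k+1) − s_k) − t_k = -2*(2*k**3 + 13*k**2 + 22*k + 17)*factorial(k + 2)/((k + 4)*(k + 5))

Invalid: residual - \frac{2 \left(2 k^{3} + 13 k^{2} + 22 k + 17\right) \left(k + 2\right)!}{\left(k + 4\right) \left(k + 5\right)} ≠ 0.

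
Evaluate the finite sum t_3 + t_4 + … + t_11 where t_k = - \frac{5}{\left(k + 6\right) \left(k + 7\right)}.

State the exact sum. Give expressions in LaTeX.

Σ = -5/18

Ratio r(k) = (k + 6)/(k + 8).
Take A(k)=k + 6, B(k)=k + 8, C(k)=1.
Key eq: (k + 6)·f(k+1) = (k + 7)·f(k) + (1).
deg f ≤ 1 (via 1,1,0).
Solving with deg f ≤ 1: f(k) = k/6.
So s_k = (B(k−1)f/C)·t_k = (k*(k + 7)/6)·t_k = -5*k/(6*k + 36).
s_(k+1) − s_k = -5/(k**2 + 13*k + 42) = t_k.
Telescoping: Σ = s_(12) − s_(3) = -5/9 − (-5/18) = -5/18.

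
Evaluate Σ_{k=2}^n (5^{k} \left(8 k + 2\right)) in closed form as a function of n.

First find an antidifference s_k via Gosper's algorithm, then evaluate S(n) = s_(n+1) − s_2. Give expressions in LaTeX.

S(n) = 10 \cdot 5^{n} n - 50

Compute t_(k+1)/t_k: get 5*(4*k + 5)/(4*k + 1).
Normal form (A,B,C) = (5, 1, k + 1/4).
Need (5)·f(k+1) − (1)·f(k) = k + 1/4.
Bound: deg f ≤ 1.
Solving with deg f ≤ 1: f(k) = (k - 1)/4.
Certificate R = B(k−1)f/C = (k - 1)/(4*k + 1) gives s_k = 2*5**k*(k - 1).
Δs = 5**k*(8*k + 2), as required.
s_(n+1) = 10*5**n*n and s_(2) = 50, so S(n) = 10*5**n*n - 50.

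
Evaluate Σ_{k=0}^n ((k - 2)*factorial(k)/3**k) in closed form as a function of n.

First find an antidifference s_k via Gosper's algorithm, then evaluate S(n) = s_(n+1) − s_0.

r(k) = (k**2 - 1)/(3*(k - 2)) after simplifying.
Normal form (A,B,C) = (k/3 + 1/3, 1, k - 2).
Key eq: (k/3 + 1/3)·f(k+1) = (1)·f(k) + (k - 2).
d = 0 from the (1,0,1) case.
Coefficient equations give f(k) = 3.
R(k) = B(k−1)·f(k)/C(k) = 3/(k - 2); s_k = R·t_k = 3**(1 - k)*factorial(k).
Verify: (k - 2)*factorial(k)/3**k matches t_k.
Telescope: S(n) = s_(n+1) − s_(0) = factorial(n + 1)/3**n − (3) = -3 + factorial(n + 1)/3**n.

S(n) = -3 + factorial(n + 1)/3**n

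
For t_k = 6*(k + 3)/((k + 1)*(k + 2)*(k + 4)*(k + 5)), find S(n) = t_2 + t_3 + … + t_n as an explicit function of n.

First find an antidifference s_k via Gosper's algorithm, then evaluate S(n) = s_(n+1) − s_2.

S(n) = (n**2 + 7*n - 8)/(6*(n**2 + 7*n + 10))

The ratio is (k + 1)*(k + 4)**2/((k + 3)**2*(k + 6)).
Gosper form: A/B · C(k+1)/C(k) with A=k + 1, B=k + 6, C=k**2 + 6*k + 9.
f must satisfy (k + 1)·f(k+1) − (k + 5)·f(k) = k**2 + 6*k + 9.
d = 4 from the (1,1,2) case.
Coefficient equations give f(k) = k*(k + 2)*(k + 3)*(k + 5)/8.
Get s_k = R·t_k = 3*k*(k + 5)/(4*(k**2 + 5*k + 4)) with R(k) = B(k−1)f(k)/C(k) = k*(k + 2)*(k + 5)**2/(8*(k + 3)).
s_(k+1) − s_k = 6*(k + 3)/(k**4 + 12*k**3 + 49*k**2 + 78*k + 40) = t_k.
Telescope: S(n) = s_(n+1) − s_(2) = 3*(n**2 + 7*n + 6)/(4*(n**2 + 7*n + 10)) − (7/12) = (n**2 + 7*n - 8)/(6*(n**2 + 7*n + 10)).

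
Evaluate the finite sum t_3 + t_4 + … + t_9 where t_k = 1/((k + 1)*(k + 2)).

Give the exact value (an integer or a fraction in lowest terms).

Σ = 7/44

Ratio r(k) = (k + 1)/(k + 3).
Take A(k)=k + 1, B(k)=k + 3, C(k)=1.
Need (k + 1)·f(k+1) − (k + 2)·f(k) = 1.
From deg A=1, deg B=1, deg C=0: d=1.
Solving with deg f ≤ 1: f(k) = k.
So s_k = (B(k−1)f/C)·t_k = (k*(k + 2))·t_k = k/(k + 1).
s_(k+1) − s_k = 1/(k**2 + 3*k + 2) = t_k.
Telescoping: Σ = s_(10) − s_(3) = 10/11 − (3/4) = 7/44.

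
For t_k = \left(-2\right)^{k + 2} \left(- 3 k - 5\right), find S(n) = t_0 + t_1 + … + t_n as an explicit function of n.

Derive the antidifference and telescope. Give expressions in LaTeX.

Compute t_(k+1)/t_k: get 2*(-3*k - 8)/(3*k + 5).
A = -2, B = 1, C = k + 5/3.
Key eq: (-2)·f(k+1) = (1)·f(k) + (k + 5/3).
From deg A=0, deg B=0, deg C=1: d=1.
A polynomial solution: f(k) = -(k + 1)/3.
So s_k = (B(k−1)f/C)·t_k = (-(k + 1)/(3*k + 5))·t_k = (-2)**(k + 2)*(k + 1).
Verify: (-2)**(k + 2)*(-3*k - 5) matches t_k.
Telescope: S(n) = s_(n+1) − s_(0) = (-2)**(n + 3)*(n + 2) − (4) = -8*(-2)**n*n - 16*(-2)**n - 4.

S(n) = - 8 \left(-2\right)^{n} n - 16 \left(-2\right)^{n} - 4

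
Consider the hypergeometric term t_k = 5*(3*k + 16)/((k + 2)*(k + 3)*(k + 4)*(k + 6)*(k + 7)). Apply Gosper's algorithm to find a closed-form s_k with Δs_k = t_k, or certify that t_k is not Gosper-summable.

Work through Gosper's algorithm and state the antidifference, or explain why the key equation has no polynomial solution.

The ratio is (k + 2)*(k + 6)*(3*k + 19)/((k + 5)*(k + 8)*(3*k + 16)).
Gosper form: A/B · C(k+1)/C(k) with A=k + 2, B=k + 8, C=k**2 + 31*k/3 + 80/3.
Need (k + 2)·f(k+1) − (k + 7)·f(k) = k**2 + 31*k/3 + 80/3.
d = 5 from the (1,1,2) case.
Solve for f: f(k) = k*(k + 4)*(k + 5)*(k**2 + 11*k + 36)/108 (degree 5 ≤ 5).
Then R = B(k−1)f/C = k*(k + 4)*(k + 7)*(k**2 + 11*k + 36)/(36*(3*k + 16)), so s_k = R(k)·t_k = 5*k*(k**2 + 11*k + 36)/(36*(k**3 + 11*k**2 + 36*k + 36)).
s_(k+1) − s_k = 5*(3*k + 16)/(k**5 + 22*k**4 + 185*k**3 + 740*k**2 + 1404*k + 1008) = t_k.

s_k = 5*k*(k**2 + 11*k + 36)/(36*(k**3 + 11*k**2 + 36*k + 36))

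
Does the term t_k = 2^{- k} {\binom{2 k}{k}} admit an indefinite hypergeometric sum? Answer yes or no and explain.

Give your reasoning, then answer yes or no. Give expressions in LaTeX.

The ratio is (2*k + 1)/(k + 1).
Gosper form: A/B · C(k+1)/C(k) with A=2*k + 1, B=k + 1, C=1.
Set up (2*k + 1)·f(k+1) − (k)·f(k) − (1) = 0.
d = -1 from the (1,1,0) case.
Negative degree bound (-1): no f exists, t_k not Gosper-summable.

No. Not Gosper-summable.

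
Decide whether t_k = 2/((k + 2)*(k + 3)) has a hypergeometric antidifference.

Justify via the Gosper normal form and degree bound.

Yes. s_k = k/(k + 2).

Compute t_(k+1)/t_k: get (k + 2)/(k + 4).
A = k + 2, B = k + 4, C = 1.
Solve (k + 2)·f(k+1) − (k + 3)·f(k) = 1.
Bound: deg f ≤ 1.
Solve for f: f(k) = k/2 (degree 1 ≤ 1).
Certificate R = B(k−1)f/C = k*(k + 3)/2 gives s_k = k/(k + 2).
s_(k+1) − s_k = 2/(k**2 + 5*k + 6) = t_k.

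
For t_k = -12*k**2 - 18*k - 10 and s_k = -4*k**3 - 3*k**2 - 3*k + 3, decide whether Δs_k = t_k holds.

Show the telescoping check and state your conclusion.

s_(k+1) = -4*k**3 - 15*k**2 - 21*k - 7
s_(k+1) − s_k = -12*k**2 - 18*k - 10
(s_(k+1) − s_k) − t_k = 0

Valid — Δs_k = t_k.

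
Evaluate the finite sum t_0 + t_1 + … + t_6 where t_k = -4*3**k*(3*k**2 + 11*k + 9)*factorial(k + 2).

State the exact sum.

Σ = -22221319680

The ratio is 3*(3*k**3 + 26*k**2 + 74*k + 69)/(3*k**2 + 11*k + 9).
Factor: A=3*k + 9; B=1; C=k**2 + 11*k/3 + 3.
Set up (3*k + 9)·f(k+1) − (1)·f(k) − (k**2 + 11*k/3 + 3) = 0.
deg f ≤ 1 (via 1,0,2).
A polynomial solution: f(k) = k/3.
Certificate R = B(k−1)f/C = k/(3*k**2 + 11*k + 9) gives s_k = -4*3**k*k*factorial(k + 2).
s_(k+1) − s_k = -4*3**k*(3*k**2 + 11*k + 9)*factorial(k + 2) = t_k.
Telescoping: Σ = s_(7) − s_(0) = -22221319680 − (0) = -22221319680.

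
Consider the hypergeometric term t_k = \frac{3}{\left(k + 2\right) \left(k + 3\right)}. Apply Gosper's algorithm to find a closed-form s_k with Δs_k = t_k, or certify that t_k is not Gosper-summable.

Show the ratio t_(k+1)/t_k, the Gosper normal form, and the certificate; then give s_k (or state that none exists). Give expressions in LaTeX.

s_k = \frac{3 k}{2 \left(k + 2\right)}

Step 1: r(k) = (k + 2)/(k + 4).
A = k + 2, B = k + 4, C = 1.
Solve (k + 2)·f(k+1) − (k + 3)·f(k) = 1.
d = 1 from the (1,1,0) case.
Solving with deg f ≤ 1: f(k) = k/2.
Get s_k = R·t_k = 3*k/(2*(k + 2)) with R(k) = B(k−1)f(k)/C(k) = k*(k + 3)/2.
Check: Δs_k = 3/(k**2 + 5*k + 6). ✓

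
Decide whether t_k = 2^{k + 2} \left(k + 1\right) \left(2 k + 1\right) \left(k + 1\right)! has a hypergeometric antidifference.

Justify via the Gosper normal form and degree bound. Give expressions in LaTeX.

Yes. s_k = 2^{k + 2} \left(k - 1\right) \left(k + 1\right)!.

The ratio is (k + 2)**2*(4*k + 6)/((k + 1)*(2*k + 1)).
A = 2*k + 4, B = 1, C = k**2 + 3*k/2 + 1/2.
Key eq: (2*k + 4)·f(k+1) = (1)·f(k) + (k**2 + 3*k/2 + 1/2).
From deg A=1, deg B=0, deg C=2: d=1.
Solving with deg f ≤ 1: f(k) = (k - 1)/2.
So s_k = (B(k−1)f/C)·t_k = ((k - 1)/((k + 1)*(2*k + 1)))·t_k = 2**(k + 2)*(k - 1)*factorial(k + 1).
Check: Δs_k = 2**(k + 2)*(k + 1)*(2*k + 1)*factorial(k + 1). ✓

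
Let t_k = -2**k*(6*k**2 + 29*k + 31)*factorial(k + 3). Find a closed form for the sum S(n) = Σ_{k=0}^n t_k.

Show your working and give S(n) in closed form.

S(n) = -6*2**n*n*factorial(n + 4) - 8*2**n*factorial(n + 4) + 6

r(k) = 2*(6*k**3 + 65*k**2 + 230*k + 264)/(6*k**2 + 29*k + 31) after simplifying.
Normal form (A,B,C) = (2*k + 8, 1, k**2 + 29*k/6 + 31/6).
Set up (2*k + 8)·f(k+1) − (1)·f(k) − (k**2 + 29*k/6 + 31/6) = 0.
deg f ≤ 1 (via 1,0,2).
Solving with deg f ≤ 1: f(k) = (3*k + 1)/6.
So s_k = (B(k−1)f/C)·t_k = ((3*k + 1)/(6*k**2 + 29*k + 31))·t_k = -2**k*(3*k + 1)*factorial(k + 3).
Δs = -2**k*(6*k**2 + 29*k + 31)*factorial(k + 3), as required.
Σ_(k=0)^n t_k = s_(n+1) − s_(0) = (-2**(n + 1)*(3*n + 4)*factorial(n + 4)) − (-6), i.e. -6*2**n*n*factorial(n + 4) - 8*2**n*factorial(n + 4) + 6.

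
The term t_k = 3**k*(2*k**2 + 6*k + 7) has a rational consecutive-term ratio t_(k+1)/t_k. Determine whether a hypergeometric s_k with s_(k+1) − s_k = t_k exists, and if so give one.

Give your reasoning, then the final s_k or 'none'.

t_(k+1)/t_k = 3*(2*k**2 + 10*k + 15)/(2*k**2 + 6*k + 7).
Normal form (A,B,C) = (3, 1, k**2 + 3*k + 7/2).
f must satisfy (3)·f(k+1) − (1)·f(k) = k**2 + 3*k + 7/2.
deg f ≤ 2 (via 0,0,2).
A polynomial solution: f(k) = (k**2 + 2)/2.
Certificate R = B(k−1)f/C = (k**2 + 2)/(2*k**2 + 6*k + 7) gives s_k = 3**k*(k**2 + 2).
s_(k+1) − s_k = 3**k*(2*k**2 + 6*k + 7) = t_k.

s_k = 3**k*(k**2 + 2)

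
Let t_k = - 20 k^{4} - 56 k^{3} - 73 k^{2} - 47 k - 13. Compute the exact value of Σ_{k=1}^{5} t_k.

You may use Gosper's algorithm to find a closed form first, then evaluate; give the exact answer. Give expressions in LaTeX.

t_(k+1)/t_k = (20*k**4 + 136*k**3 + 361*k**2 + 441*k + 209)/(20*k**4 + 56*k**3 + 73*k**2 + 47*k + 13).
Normal form (A,B,C) = (1, 1, k**4 + 14*k**3/5 + 73*k**2/20 + 47*k/20 + 13/20).
Need (1)·f(k+1) − (1)·f(k) = k**4 + 14*k**3/5 + 73*k**2/20 + 47*k/20 + 13/20.
deg f ≤ 5 (via 0,0,4).
A polynomial solution: f(k) = k*(4*k**4 + 4*k**3 + 3*k**2 + k + 1)/20.
Then R = B(k−1)f/C = k*(4*k**4 + 4*k**3 + 3*k**2 + k + 1)/(20*k**4 + 56*k**3 + 73*k**2 + 47*k + 13), so s_k = R(k)·t_k = k*(-4*k**4 - 4*k**3 - 3*k**2 - k - 1).
Check: Δs_k = -20*k**4 - 56*k**3 - 73*k**2 - 47*k - 13. ✓
Evaluate s at k=6 and k=1: -36978 and -13; difference -36965.

Σ = -36965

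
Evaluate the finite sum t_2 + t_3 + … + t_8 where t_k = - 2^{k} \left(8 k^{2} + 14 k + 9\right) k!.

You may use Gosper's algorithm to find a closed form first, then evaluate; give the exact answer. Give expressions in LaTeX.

Σ = -6874398648

r(k) = 2*(8*k**3 + 38*k**2 + 61*k + 31)/(8*k**2 + 14*k + 9) after simplifying.
Gosper form: A/B · C(k+1)/C(k) with A=2*k + 2, B=1, C=k**2 + 7*k/4 + 9/8.
Set up (2*k + 2)·f(k+1) − (1)·f(k) − (k**2 + 7*k/4 + 9/8) = 0.
Bound: deg f ≤ 1.
Solve for f: f(k) = (4*k + 1)/8 (degree 1 ≤ 1).
Get s_k = R·t_k = -2**k*(4*k + 1)*factorial(k) with R(k) = B(k−1)f(k)/C(k) = (4*k + 1)/(8*k**2 + 14*k + 9).
s_(k+1) − s_k = -2**k*(8*k**2 + 14*k + 9)*factorial(k) = t_k.
Σ_(k=2)^(8) t_k = s_(9) − s_(2) = -6874398720 − (-72) = -6874398648.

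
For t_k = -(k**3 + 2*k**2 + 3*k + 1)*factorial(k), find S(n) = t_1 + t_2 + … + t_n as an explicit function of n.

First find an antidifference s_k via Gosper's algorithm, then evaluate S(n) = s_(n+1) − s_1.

S(n) = -n**3*factorial(n) - 3*n**2*factorial(n) - 3*n*factorial(n) - factorial(n) + 1

Compute t_(k+1)/t_k: get (k**4 + 6*k**3 + 15*k**2 + 17*k + 7)/(k**3 + 2*k**2 + 3*k + 1).
Normal form (A,B,C) = (k + 1, 1, k**3 + 2*k**2 + 3*k + 1).
Set up (k + 1)·f(k+1) − (1)·f(k) − (k**3 + 2*k**2 + 3*k + 1) = 0.
d = 2 from the (1,0,3) case.
Solving with deg f ≤ 2: f(k) = k**2.
So s_k = (B(k−1)f/C)·t_k = (k**2/(k**3 + 2*k**2 + 3*k + 1))·t_k = -k**2*factorial(k).
Check: Δs_k = -(k**3 + 2*k**2 + 3*k + 1)*factorial(k). ✓
s_(n+1) = -(n + 1)**2*factorial(n + 1) and s_(1) = -1, so S(n) = -n**3*factorial(n) - 3*n**2*factorial(n) - 3*n*factorial(n) - factorial(n) + 1.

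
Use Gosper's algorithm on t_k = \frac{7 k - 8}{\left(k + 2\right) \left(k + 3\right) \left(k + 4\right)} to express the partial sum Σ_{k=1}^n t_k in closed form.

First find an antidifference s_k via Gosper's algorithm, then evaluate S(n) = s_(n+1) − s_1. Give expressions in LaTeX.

Ratio r(k) = (k + 2)*(7*k - 1)/((k + 5)*(7*k - 8)).
So A=k + 2 and B=k + 5, with C=k - 8/7.
Key eq: (k + 2)·f(k+1) = (k + 4)·f(k) + (k - 8/7).
Degrees (1,1,1) ⇒ d ≤ 2.
Match coefficients ⇒ f(k) = k*(k - 9)/14.
Get s_k = R·t_k = k*(k - 9)/(2*(k + 2)*(k + 3)) with R(k) = B(k−1)f(k)/C(k) = k*(k - 9)*(k + 4)/(2*(7*k - 8)).
Verify: (7*k - 8)/(k**3 + 9*k**2 + 26*k + 24) matches t_k.
s_(n+1) = (n**2 - 7*n - 8)/(2*(n**2 + 7*n + 12)) and s_(1) = -1/3, so S(n) = n*(5*n - 7)/(6*(n**2 + 7*n + 12)).

S(n) = \frac{n \left(5 n - 7\right)}{6 \left(n^{2} + 7 n + 12\right)}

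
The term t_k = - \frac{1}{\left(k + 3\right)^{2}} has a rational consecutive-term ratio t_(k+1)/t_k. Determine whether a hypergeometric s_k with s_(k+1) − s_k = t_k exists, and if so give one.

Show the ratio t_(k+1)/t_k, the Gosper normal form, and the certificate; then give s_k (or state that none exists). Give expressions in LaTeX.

none — t_k is not Gosper-summable

Ratio r(k) = (k + 3)**2/(k + 4)**2.
Gosper form: A/B · C(k+1)/C(k) with A=k**2 + 6*k + 9, B=k**2 + 8*k + 16, C=1.
Set up (k**2 + 6*k + 9)·f(k+1) − (k**2 + 6*k + 9)·f(k) − (1) = 0.
deg f ≤ 0 (via 2,2,0).
Put f(k) = c0: A·f(k+1) − B(k−1)·f(k) − C = -1; need -1 = 0 — inconsistent ⇒ no f, not summable.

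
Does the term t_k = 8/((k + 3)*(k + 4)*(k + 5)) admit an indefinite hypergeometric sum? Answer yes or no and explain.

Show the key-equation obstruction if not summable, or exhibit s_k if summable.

Yes. s_k = k*(k + 7)/(3*(k + 3)*(k + 4)).

Step 1: r(k) = (k + 3)/(k + 6).
Take A(k)=k + 3, B(k)=k + 6, C(k)=1.
f must satisfy (k + 3)·f(k+1) − (k + 5)·f(k) = 1.
d = 2 from the (1,1,0) case.
Coefficient equations give f(k) = k*(k + 7)/24.
So s_k = (B(k−1)f/C)·t_k = (k*(k + 5)*(k + 7)/24)·t_k = k*(k + 7)/(3*(k + 3)*(k + 4)).
Δs = 8/(k**3 + 12*k**2 + 47*k + 60), as required.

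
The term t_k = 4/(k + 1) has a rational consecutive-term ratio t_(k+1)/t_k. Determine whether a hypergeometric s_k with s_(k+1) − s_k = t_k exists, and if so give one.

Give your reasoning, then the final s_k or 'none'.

none (Gosper's algorithm certifies no s_k)

The ratio is (k + 1)/(k + 2).
So A=k + 1 and B=k + 2, with C=1.
Key eq: (k + 1)·f(k+1) = (k + 1)·f(k) + (1).
Degrees (1,1,0) ⇒ d ≤ 0.
f = c0 ⇒ A·f(k+1) − B(k−1)·f(k) − C = -1. The system {-1 = 0} is inconsistent; no antidifference.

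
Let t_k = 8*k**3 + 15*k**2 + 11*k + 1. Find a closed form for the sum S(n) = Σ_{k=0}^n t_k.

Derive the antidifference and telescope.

Ratio r(k) = (8*k**3 + 39*k**2 + 65*k + 35)/(8*k**3 + 15*k**2 + 11*k + 1).
Factor: A=1; B=1; C=k**3 + 15*k**2/8 + 11*k/8 + 1/8.
Key eq: (1)·f(k+1) = (1)·f(k) + (k**3 + 15*k**2/8 + 11*k/8 + 1/8).
deg f ≤ 4 (via 0,0,3).
Coefficient equations give f(k) = k*(2*k**3 + k**2 - 2)/8.
R(k) = B(k−1)·f(k)/C(k) = k*(2*k**3 + k**2 - 2)/(8*k**3 + 15*k**2 + 11*k + 1); s_k = R·t_k = k*(2*k**3 + k**2 - 2).
Δs = 8*k**3 + 15*k**2 + 11*k + 1, as required.
Σ_(k=0)^n t_k = s_(n+1) − s_(0) = (2*n**4 + 9*n**3 + 15*n**2 + 9*n + 1) − (0), i.e. 2*n**4 + 9*n**3 + 15*n**2 + 9*n + 1.

S(n) = 2*n**4 + 9*n**3 + 15*n**2 + 9*n + 1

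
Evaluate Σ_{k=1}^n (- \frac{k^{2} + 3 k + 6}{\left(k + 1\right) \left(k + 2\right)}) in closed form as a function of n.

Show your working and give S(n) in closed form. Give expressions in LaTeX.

S(n) = \frac{n \left(- n - 4\right)}{n + 2}

Ratio r(k) = (k + 1)*(3*k + (k + 1)**2 + 9)/((k + 3)*(k**2 + 3*k + 6)).
A = k + 1, B = k + 3, C = k**2 + 3*k + 6.
Solve (k + 1)·f(k+1) − (k + 2)·f(k) = k**2 + 3*k + 6.
From deg A=1, deg B=1, deg C=2: d=2.
Match coefficients ⇒ f(k) = k*(k + 5).
So s_k = (B(k−1)f/C)·t_k = (k*(k + 2)*(k + 5)/(k**2 + 3*k + 6))·t_k = k*(-k - 5)/(k + 1).
Check: Δs_k = (-k**2 - 3*k - 6)/(k**2 + 3*k + 2). ✓
Evaluate: s_(n+1) = (-n**2 - 7*n - 6)/(n + 2); subtract s_(1) = -3 ⇒ S(n) = n*(-n - 4)/(n + 2).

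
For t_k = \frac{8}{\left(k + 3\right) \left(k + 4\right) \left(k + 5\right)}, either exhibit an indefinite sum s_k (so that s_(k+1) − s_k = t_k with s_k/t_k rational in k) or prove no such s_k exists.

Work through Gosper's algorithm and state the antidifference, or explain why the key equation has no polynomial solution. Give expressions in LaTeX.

s_k = \frac{k \left(k + 7\right)}{3 \left(k + 3\right) \left(k + 4\right)}

Ratio r(k) = (k + 3)/(k + 6).
Gosper form: A/B · C(k+1)/C(k) with A=k + 3, B=k + 6, C=1.
Key eq: (k + 3)·f(k+1) = (k + 5)·f(k) + (1).
Degrees (1,1,0) ⇒ d ≤ 2.
A polynomial solution: f(k) = k*(k + 7)/24.
So s_k = (B(k−1)f/C)·t_k = (k*(k + 5)*(k + 7)/24)·t_k = k*(k + 7)/(3*(k + 3)*(k + 4)).
Check: Δs_k = 8/(k**3 + 12*k**2 + 47*k + 60). ✓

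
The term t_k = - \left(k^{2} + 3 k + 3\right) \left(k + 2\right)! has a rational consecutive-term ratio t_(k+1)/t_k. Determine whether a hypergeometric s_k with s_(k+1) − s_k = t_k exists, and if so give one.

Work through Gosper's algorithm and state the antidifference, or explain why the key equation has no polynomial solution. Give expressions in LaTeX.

s_k = - k \left(k + 2\right)!

t_(k+1)/t_k = (k + 3)*(3*k + (k + 1)**2 + 6)/(k**2 + 3*k + 3).
Normal form (A,B,C) = (k + 3, 1, k**2 + 3*k + 3).
Solve (k + 3)·f(k+1) − (1)·f(k) = k**2 + 3*k + 3.
Bound: deg f ≤ 1.
Solving with deg f ≤ 1: f(k) = k.
So s_k = (B(k−1)f/C)·t_k = (k/(k**2 + 3*k + 3))·t_k = -k*factorial(k + 2).
s_(k+1) − s_k = -(k**2 + 3*k + 3)*factorial(k + 2) = t_k.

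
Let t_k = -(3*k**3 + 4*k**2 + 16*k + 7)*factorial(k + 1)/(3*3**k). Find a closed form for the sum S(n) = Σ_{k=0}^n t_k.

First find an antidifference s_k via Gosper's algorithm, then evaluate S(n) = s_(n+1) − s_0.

Compute t_(k+1)/t_k: get (3*k**4 + 19*k**3 + 59*k**2 + 96*k + 60)/(3*(3*k**3 + 4*k**2 + 16*k + 7)).
Gosper form: A/B · C(k+1)/C(k) with A=k/3 + 2/3, B=1, C=k**3 + 4*k**2/3 + 16*k/3 + 7/3.
f must satisfy (k/3 + 2/3)·f(k+1) − (1)·f(k) = k**3 + 4*k**2/3 + 16*k/3 + 7/3.
Degrees (1,0,3) ⇒ d ≤ 2.
A polynomial solution: f(k) = 3*k**2 + k + 1.
So s_k = (B(k−1)f/C)·t_k = (3*(3*k**2 + k + 1)/(3*k**3 + 4*k**2 + 16*k + 7))·t_k = -(3*k**2 + k + 1)*factorial(k + 1)/3**k.
s_(k+1) − s_k = -(3*k**3 + 4*k**2 + 16*k + 7)*factorial(k + 1)/(3*3**k) = t_k.
Evaluate: s_(n+1) = -3**(-n - 1)*(3*n**2 + 7*n + 5)*factorial(n + 2); subtract s_(0) = -1 ⇒ S(n) = 3**(-n - 1)*(3**(n + 1) - 3*n**4*factorial(n) - 16*n**3*factorial(n) - 32*n**2*factorial(n) - 29*n*factorial(n) - 10*factorial(n)).

S(n) = 3**(-n - 1)*(3**(n + 1) - 3*n**4*factorial(n) - 16*n**3*factorial(n) - 32*n**2*factorial(n) - 29*n*factorial(n) - 10*factorial(n))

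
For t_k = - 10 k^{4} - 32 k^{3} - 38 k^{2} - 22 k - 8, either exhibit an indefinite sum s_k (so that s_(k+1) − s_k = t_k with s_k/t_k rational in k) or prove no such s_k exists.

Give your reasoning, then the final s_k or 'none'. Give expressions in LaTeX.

s_k = k \left(- 2 k^{4} - 3 k^{3} - 3\right)

Ratio r(k) = (5*k**4 + 36*k**3 + 97*k**2 + 117*k + 55)/(5*k**4 + 16*k**3 + 19*k**2 + 11*k + 4).
So A=1 and B=1, with C=k**4 + 16*k**3/5 + 19*k**2/5 + 11*k/5 + 4/5.
Need (1)·f(k+1) − (1)·f(k) = k**4 + 16*k**3/5 + 19*k**2/5 + 11*k/5 + 4/5.
Degrees (0,0,4) ⇒ d ≤ 5.
Solve for f: f(k) = k*(2*k**4 + 3*k**3 + 3)/10 (degree 5 ≤ 5).
Certificate R = B(k−1)f/C = k*(2*k**4 + 3*k**3 + 3)/(2*(5*k**4 + 16*k**3 + 19*k**2 + 11*k + 4)) gives s_k = k*(-2*k**4 - 3*k**3 - 3).
Δs = -10*k**4 - 32*k**3 - 38*k**2 - 22*k - 8, as required.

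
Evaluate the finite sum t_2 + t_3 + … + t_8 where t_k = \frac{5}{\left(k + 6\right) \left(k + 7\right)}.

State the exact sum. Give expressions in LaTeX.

The ratio is (k + 6)/(k + 8).
Gosper form: A/B · C(k+1)/C(k) with A=k + 6, B=k + 8, C=1.
Key eq: (k + 6)·f(k+1) = (k + 7)·f(k) + (1).
Degrees (1,1,0) ⇒ d ≤ 1.
A polynomial solution: f(k) = k/6.
So s_k = (B(k−1)f/C)·t_k = (k*(k + 7)/6)·t_k = 5*k/(6*(k + 6)).
Verify: 5/(k**2 + 13*k + 42) matches t_k.
Telescoping: Σ = s_(9) − s_(2) = 1/2 − (5/24) = 7/24.

Σ = 7/24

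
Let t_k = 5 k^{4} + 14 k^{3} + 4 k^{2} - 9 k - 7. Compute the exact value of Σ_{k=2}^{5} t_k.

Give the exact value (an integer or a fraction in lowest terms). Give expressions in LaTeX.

Σ = 8088

t_(k+1)/t_k = (5*k**4 + 34*k**3 + 76*k**2 + 61*k + 7)/(5*k**4 + 14*k**3 + 4*k**2 - 9*k - 7).
So A=1 and B=1, with C=k**4 + 14*k**3/5 + 4*k**2/5 - 9*k/5 - 7/5.
Key eq: (1)·f(k+1) = (1)·f(k) + (k**4 + 14*k**3/5 + 4*k**2/5 - 9*k/5 - 7/5).
d = 5 from the (0,0,4) case.
Match coefficients ⇒ f(k) = k*(k - 2)*(k**3 + 3*k**2 + 2*k + 1)/5.
Get s_k = R·t_k = k*(k**4 + k**3 - 4*k**2 - 3*k - 2) with R(k) = B(k−1)f(k)/C(k) = k*(k - 2)*(k**3 + 3*k**2 + 2*k + 1)/(5*k**4 + 14*k**3 + 4*k**2 - 9*k - 7).
Check: Δs_k = 5*k**4 + 14*k**3 + 4*k**2 - 9*k - 7. ✓
Σ_(k=2)^(5) t_k = s_(6) − s_(2) = 8088 − (0) = 8088.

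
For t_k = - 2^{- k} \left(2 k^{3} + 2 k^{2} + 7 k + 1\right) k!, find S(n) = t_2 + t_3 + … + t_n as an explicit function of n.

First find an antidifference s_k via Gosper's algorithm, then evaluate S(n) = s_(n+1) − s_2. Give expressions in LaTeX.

S(n) = 2^{- n} \left(9 \cdot 2^{n} - 2 n^{3} n! - 6 n^{2} n! - 7 n n! - 3 n!\right)

The ratio is (2*k**4 + 10*k**3 + 25*k**2 + 29*k + 12)/(2*(2*k**3 + 2*k**2 + 7*k + 1)).
Gosper form: A/B · C(k+1)/C(k) with A=k/2 + 1/2, B=1, C=k**3 + k**2 + 7*k/2 + 1/2.
Need (k/2 + 1/2)·f(k+1) − (1)·f(k) = k**3 + k**2 + 7*k/2 + 1/2.
d = 2 from the (1,0,3) case.
Match coefficients ⇒ f(k) = 2*k**2 + 1.
R(k) = B(k−1)·f(k)/C(k) = 2*(2*k**2 + 1)/(2*k**3 + 2*k**2 + 7*k + 1); s_k = R·t_k = -2**(1 - k)*(2*k**2 + 1)*factorial(k).
Check: Δs_k = -(2*k**3 + 2*k**2 + 7*k + 1)*factorial(k)/2**k. ✓
s_(n+1) = -(2*n**2 + 4*n + 3)*factorial(n + 1)/2**n and s_(2) = -9, so S(n) = (9*2**n - 2*n**3*factorial(n) - 6*n**2*factorial(n) - 7*n*factorial(n) - 3*factorial(n))/2**n.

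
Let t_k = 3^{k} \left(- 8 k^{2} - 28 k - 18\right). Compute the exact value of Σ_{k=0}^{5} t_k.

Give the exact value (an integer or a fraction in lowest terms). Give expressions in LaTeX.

r(k) = 3*(4*k**2 + 22*k + 27)/(4*k**2 + 14*k + 9) after simplifying.
Factor: A=3; B=1; C=k**2 + 7*k/2 + 9/4.
Set up (3)·f(k+1) − (1)·f(k) − (k**2 + 7*k/2 + 9/4) = 0.
d = 2 from the (0,0,2) case.
Coefficient equations give f(k) = k*(2*k + 1)/4.
So s_k = (B(k−1)f/C)·t_k = (k*(2*k + 1)/(4*k**2 + 14*k + 9))·t_k = -2*3**k*k*(2*k + 1).
Δs = 3**k*(-8*k**2 - 28*k - 18), as required.
Telescoping: Σ = s_(6) − s_(0) = -113724 − (0) = -113724.

Σ = -113724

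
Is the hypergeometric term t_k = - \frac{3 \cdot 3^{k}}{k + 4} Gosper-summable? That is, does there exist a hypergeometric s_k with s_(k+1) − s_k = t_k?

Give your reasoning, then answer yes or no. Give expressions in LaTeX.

No — negative degree bound, so no certificate f.

Step 1: r(k) = 3*(k + 4)/(k + 5).
A = 3*k + 12, B = k + 5, C = 1.
f must satisfy (3*k + 12)·f(k+1) − (k + 4)·f(k) = 1.
d = -1 from the (1,1,0) case.
deg f ≤ -1 is impossible — no certificate.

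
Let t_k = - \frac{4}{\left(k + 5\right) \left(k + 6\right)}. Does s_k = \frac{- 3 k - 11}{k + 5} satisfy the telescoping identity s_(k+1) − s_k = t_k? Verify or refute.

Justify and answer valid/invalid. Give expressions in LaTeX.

valid; difference matches t_k

s_(k+1) = (-3*k - 14)/(k + 6)
s_(k+1) − s_k = -4/(k**2 + 11*k + 30)
(s_(k+1) − s_k) − t_k = 0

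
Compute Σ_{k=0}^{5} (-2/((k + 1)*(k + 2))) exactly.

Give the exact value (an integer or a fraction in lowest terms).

Σ = -12/7

The ratio is (k + 1)/(k + 3).
Gosper form: A/B · C(k+1)/C(k) with A=k + 1, B=k + 3, C=1.
Key eq: (k + 1)·f(k+1) = (k + 2)·f(k) + (1).
deg f ≤ 1 (via 1,1,0).
Solving with deg f ≤ 1: f(k) = k.
Then R = B(k−1)f/C = k*(k + 2), so s_k = R(k)·t_k = -2*k/(k + 1).
Check: Δs_k = -2/(k**2 + 3*k + 2). ✓
Telescoping: Σ = s_(6) − s_(0) = -12/7 − (0) = -12/7.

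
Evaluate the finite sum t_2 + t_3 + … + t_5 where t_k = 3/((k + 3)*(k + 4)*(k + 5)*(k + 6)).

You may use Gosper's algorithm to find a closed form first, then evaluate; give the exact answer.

t_(k+1)/t_k = (k + 3)/(k + 7).
Normal form (A,B,C) = (k + 3, k + 7, 1).
Solve (k + 3)·f(k+1) − (k + 6)·f(k) = 1.
Degrees (1,1,0) ⇒ d ≤ 3.
Solve for f: f(k) = k*(k**2 + 12*k + 47)/180 (degree 3 ≤ 3).
So s_k = (B(k−1)f/C)·t_k = (k*(k + 6)*(k**2 + 12*k + 47)/180)·t_k = k*(k**2 + 12*k + 47)/(60*(k + 3)*(k + 4)*(k + 5)).
Check: Δs_k = 3/(k**4 + 18*k**3 + 119*k**2 + 342*k + 360). ✓
Evaluate s at k=6 and k=2: 31/1980 and 1/84; difference 13/3465.

Σ = 13/3465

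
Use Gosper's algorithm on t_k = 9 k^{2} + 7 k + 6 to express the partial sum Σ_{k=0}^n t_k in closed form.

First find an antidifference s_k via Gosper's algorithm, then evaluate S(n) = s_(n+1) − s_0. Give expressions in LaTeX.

S(n) = 3 n^{3} + 8 n^{2} + 11 n + 6

The ratio is (9*k**2 + 25*k + 22)/(9*k**2 + 7*k + 6).
So A=1 and B=1, with C=k**2 + 7*k/9 + 2/3.
Set up (1)·f(k+1) − (1)·f(k) − (k**2 + 7*k/9 + 2/3) = 0.
deg f ≤ 3 (via 0,0,2).
Match coefficients ⇒ f(k) = k*(3*k**2 - k + 4)/9.
Get s_k = R·t_k = k*(3*k**2 - k + 4) with R(k) = B(k−1)f(k)/C(k) = k*(3*k**2 - k + 4)/(9*k**2 + 7*k + 6).
s_(k+1) − s_k = 9*k**2 + 7*k + 6 = t_k.
s_(n+1) = 3*n**3 + 8*n**2 + 11*n + 6 and s_(0) = 0, so S(n) = 3*n**3 + 8*n**2 + 11*n + 6.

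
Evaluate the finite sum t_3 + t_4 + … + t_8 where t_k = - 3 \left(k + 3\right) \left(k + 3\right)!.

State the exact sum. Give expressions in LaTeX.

t_(k+1)/t_k = (k + 4)**2/(k + 3).
Factor: A=k + 4; B=1; C=k + 3.
Solve (k + 4)·f(k+1) − (1)·f(k) = k + 3.
Degrees (1,0,1) ⇒ d ≤ 0.
Solve for f: f(k) = 1 (degree 0 ≤ 0).
Get s_k = R·t_k = -3*factorial(k + 3) with R(k) = B(k−1)f(k)/C(k) = 1/(k + 3).
Check: Δs_k = -3*(k + 3)*factorial(k + 3). ✓
Telescoping: Σ = s_(9) − s_(3) = -1437004800 − (-2160) = -1437002640.

Σ = -1437002640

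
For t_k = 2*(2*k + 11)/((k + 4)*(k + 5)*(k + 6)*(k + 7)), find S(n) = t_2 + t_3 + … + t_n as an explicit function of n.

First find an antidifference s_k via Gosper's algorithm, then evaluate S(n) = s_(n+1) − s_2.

The ratio is (k + 4)*(2*k + 13)/((k + 8)*(2*k + 11)).
Gosper form: A/B · C(k+1)/C(k) with A=k + 4, B=k + 8, C=k + 11/2.
f must satisfy (k + 4)·f(k+1) − (k + 7)·f(k) = k + 11/2.
Degrees (1,1,1) ⇒ d ≤ 3.
Solving with deg f ≤ 3: f(k) = k*(k + 5)*(k + 10)/48.
Certificate R = B(k−1)f/C = k*(k + 5)*(k + 7)*(k + 10)/(24*(2*k + 11)) gives s_k = k*(k + 10)/(12*(k**2 + 10*k + 24)).
s_(k+1) − s_k = 2*(2*k + 11)/(k**4 + 22*k**3 + 179*k**2 + 638*k + 840) = t_k.
Telescope: S(n) = s_(n+1) − s_(2) = (n**2 + 12*n + 11)/(12*(n**2 + 12*n + 35)) − (1/24) = (n**2 + 12*n - 13)/(24*(n**2 + 12*n + 35)).

S(n) = (n**2 + 12*n - 13)/(24*(n**2 + 12*n + 35))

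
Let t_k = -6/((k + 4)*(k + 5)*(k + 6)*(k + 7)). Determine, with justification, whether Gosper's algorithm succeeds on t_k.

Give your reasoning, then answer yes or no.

r(k) = (k + 4)/(k + 8) after simplifying.
Take A(k)=k + 4, B(k)=k + 8, C(k)=1.
Solve (k + 4)·f(k+1) − (k + 7)·f(k) = 1.
Bound: deg f ≤ 3.
Match coefficients ⇒ f(k) = k*(k**2 + 15*k + 74)/360.
Get s_k = R·t_k = k*(-k**2 - 15*k - 74)/(60*(k + 4)*(k + 5)*(k + 6)) with R(k) = B(k−1)f(k)/C(k) = k*(k + 7)*(k**2 + 15*k + 74)/360.
Check: Δs_k = -6/(k**4 + 22*k**3 + 179*k**2 + 638*k + 840). ✓

Yes. s_k = k*(-k**2 - 15*k - 74)/(60*(k + 4)*(k + 5)*(k + 6)).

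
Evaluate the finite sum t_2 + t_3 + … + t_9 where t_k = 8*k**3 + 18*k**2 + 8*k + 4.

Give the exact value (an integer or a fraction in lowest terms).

Σ = 21688

Ratio r(k) = (4*k**3 + 21*k**2 + 34*k + 19)/(4*k**3 + 9*k**2 + 4*k + 2).
Take A(k)=1, B(k)=1, C(k)=k**3 + 9*k**2/4 + k + 1/2.
Need (1)·f(k+1) − (1)·f(k) = k**3 + 9*k**2/4 + k + 1/2.
d = 4 from the (0,0,3) case.
Match coefficients ⇒ f(k) = k*(2*k**3 + 2*k**2 - 3*k + 3)/8.
R(k) = B(k−1)·f(k)/C(k) = k*(2*k**3 + 2*k**2 - 3*k + 3)/(2*(4*k**3 + 9*k**2 + 4*k + 2)); s_k = R·t_k = k*(2*k**3 + 2*k**2 - 3*k + 3).
Verify: 8*k**3 + 18*k**2 + 8*k + 4 matches t_k.
Sum = s_(10) − s_(2); s_(10) = 21730, s_(2) = 42 ⇒ 21688.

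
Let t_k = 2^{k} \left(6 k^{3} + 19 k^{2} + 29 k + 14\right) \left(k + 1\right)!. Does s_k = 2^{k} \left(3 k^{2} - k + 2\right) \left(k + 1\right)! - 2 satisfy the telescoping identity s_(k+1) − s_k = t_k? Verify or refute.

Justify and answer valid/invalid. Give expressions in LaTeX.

valid; difference matches t_k

s_(k+1) = 2**(k + 1)*(-k + 3*(k + 1)**2 + 1)*factorial(k + 2) - 2
s_(k+1) − s_k = 2**k*(6*k**3 + 19*k**2 + 29*k + 14)*factorial(k + 1)
(s_(k+1) − s_k) − t_k = 0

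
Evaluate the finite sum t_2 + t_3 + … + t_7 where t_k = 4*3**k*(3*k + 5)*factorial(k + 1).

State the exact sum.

Σ = 9523422504

Compute t_(k+1)/t_k: get 3*(k + 2)*(3*k + 8)/(3*k + 5).
Gosper form: A/B · C(k+1)/C(k) with A=3*k + 6, B=1, C=k + 5/3.
Need (3*k + 6)·f(k+1) − (1)·f(k) = k + 5/3.
d = 0 from the (1,0,1) case.
Solving with deg f ≤ 0: f(k) = 1/3.
Then R = B(k−1)f/C = 1/(3*k + 5), so s_k = R(k)·t_k = 4*3**k*factorial(k + 1).
Check: Δs_k = 4*3**k*(3*k + 5)*factorial(k + 1). ✓
Telescoping: Σ = s_(8) − s_(2) = 9523422720 − (216) = 9523422504.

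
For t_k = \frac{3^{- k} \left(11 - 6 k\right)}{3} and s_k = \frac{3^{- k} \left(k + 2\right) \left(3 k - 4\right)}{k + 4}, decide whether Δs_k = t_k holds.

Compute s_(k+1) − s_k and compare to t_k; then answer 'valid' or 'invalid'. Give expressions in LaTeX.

Invalid: residual \frac{4 \cdot 3^{- k} \left(3 k^{2} + 11 k - 28\right)}{3 \left(k^{2} + 9 k + 20\right)} ≠ 0.

s_(k+1) = (k + 3)*(3*k - 1)/(3*3**k*(k + 5))
s_(k+1) − s_k = (-6*k**3 - 31*k**2 + 23*k + 108)/(3*3**k*(k**2 + 9*k + 20))
(s_(k+1) − s_k) − t_k = 4*(3*k**2 + 11*k - 28)/(3*3**k*(k**2 + 9*k + 20))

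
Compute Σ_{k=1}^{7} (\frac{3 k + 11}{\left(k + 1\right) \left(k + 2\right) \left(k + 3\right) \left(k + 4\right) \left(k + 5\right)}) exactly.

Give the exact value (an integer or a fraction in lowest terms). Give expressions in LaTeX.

Step 1: r(k) = (k + 1)*(3*k + 14)/((k + 6)*(3*k + 11)).
Factor: A=k + 1; B=k + 6; C=k + 11/3.
Key eq: (k + 1)·f(k+1) = (k + 5)·f(k) + (k + 11/3).
Bound: deg f ≤ 4.
Coefficient equations give f(k) = k*(k + 3)*(k**2 + 7*k + 14)/24.
Then R = B(k−1)f/C = k*(k + 3)*(k + 5)*(k**2 + 7*k + 14)/(8*(3*k + 11)), so s_k = R(k)·t_k = k*(k**2 + 7*k + 14)/(8*(k**3 + 7*k**2 + 14*k + 8)).
s_(k+1) − s_k = (3*k + 11)/(k**5 + 15*k**4 + 85*k**3 + 225*k**2 + 274*k + 120) = t_k.
Σ_(k=1)^(7) t_k = s_(8) − s_(1) = 67/540 − (11/120) = 7/216.

Σ = 7/216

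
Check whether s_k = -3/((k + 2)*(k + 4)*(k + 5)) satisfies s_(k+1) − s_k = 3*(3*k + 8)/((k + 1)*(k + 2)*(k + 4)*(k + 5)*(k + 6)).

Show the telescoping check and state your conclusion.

Invalid: residual 6*(-2*k - 7)/(k**6 + 21*k**5 + 175*k**4 + 735*k**3 + 1624*k**2 + 1764*k + 720) ≠ 0.

s_(k+1) = -3/((k + 3)*(k + 5)*(k + 6))
s_(k+1) − s_k = 3*(3*k + 10)/(k**5 + 20*k**4 + 155*k**3 + 580*k**2 + 1044*k + 720)
(s_(k+1) − s_k) − t_k = 6*(-2*k - 7)/(k**6 + 21*k**5 + 175*k**4 + 735*k**3 + 1624*k**2 + 1764*k + 720)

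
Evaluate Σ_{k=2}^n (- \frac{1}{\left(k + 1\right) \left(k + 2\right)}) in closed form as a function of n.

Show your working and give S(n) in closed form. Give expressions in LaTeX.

Step 1: r(k) = (k + 1)/(k + 3).
Take A(k)=k + 1, B(k)=k + 3, C(k)=1.
Key eq: (k + 1)·f(k+1) = (k + 2)·f(k) + (1).
d = 1 from the (1,1,0) case.
Solving with deg f ≤ 1: f(k) = k.
R(k) = B(k−1)·f(k)/C(k) = k*(k + 2); s_k = R·t_k = -k/(k + 1).
Verify: -1/(k**2 + 3*k + 2) matches t_k.
Σ_(k=2)^n t_k = s_(n+1) − s_(2) = ((-n - 1)/(n + 2)) − (-2/3), i.e. (1 - n)/(3*(n + 2)).

S(n) = \frac{1 - n}{3 \left(n + 2\right)}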